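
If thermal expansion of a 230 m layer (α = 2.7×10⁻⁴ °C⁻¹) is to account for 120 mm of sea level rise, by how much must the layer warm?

about 1.9 K

ΔT = Δh/(αH) = 0.12 / (2.7×10⁻⁴ × 230) ≈ 1.932 K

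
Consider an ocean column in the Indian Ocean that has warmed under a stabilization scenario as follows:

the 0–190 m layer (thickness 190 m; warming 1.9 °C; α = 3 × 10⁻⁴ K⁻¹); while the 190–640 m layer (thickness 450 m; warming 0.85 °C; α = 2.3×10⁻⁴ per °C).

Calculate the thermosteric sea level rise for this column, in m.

0.196 m

0–190 m: 190 × 1.9 × 3×10⁻⁴ = 0.10830 m
2.3×10⁻⁴ × 450 × 0.85 = 0.087975 m
Δh = 0.10830 + 0.087975 = 0.196275 m ≈ 0.196 m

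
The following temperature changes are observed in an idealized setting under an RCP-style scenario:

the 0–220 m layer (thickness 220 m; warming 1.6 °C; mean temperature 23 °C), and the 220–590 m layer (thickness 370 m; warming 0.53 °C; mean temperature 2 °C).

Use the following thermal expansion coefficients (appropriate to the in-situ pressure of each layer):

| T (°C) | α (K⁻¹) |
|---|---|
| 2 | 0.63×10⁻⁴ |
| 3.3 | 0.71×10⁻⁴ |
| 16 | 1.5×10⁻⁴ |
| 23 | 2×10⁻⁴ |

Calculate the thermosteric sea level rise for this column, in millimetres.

about 83 mm

Layer 1 at 23 °C → α = 2×10⁻⁴ K⁻¹
Layer 2 at 2 °C → α = 0.63×10⁻⁴ K⁻¹
220 × 2×10⁻⁴ × 1.6 = 0.07040 m
220–590 m: 0.63×10⁻⁴ × 370 × 0.53 = 0.0123543 m
Δh = 0.07040 + 0.0123543 = 0.0827543 m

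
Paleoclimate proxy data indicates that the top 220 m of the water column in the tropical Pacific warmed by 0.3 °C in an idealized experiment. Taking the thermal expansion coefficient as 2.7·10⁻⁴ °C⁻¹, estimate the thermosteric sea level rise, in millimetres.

Δh = 18 mm

Δh = αΔT·H = 2.7×10⁻⁴ × 0.3 × 220 = 0.01782 m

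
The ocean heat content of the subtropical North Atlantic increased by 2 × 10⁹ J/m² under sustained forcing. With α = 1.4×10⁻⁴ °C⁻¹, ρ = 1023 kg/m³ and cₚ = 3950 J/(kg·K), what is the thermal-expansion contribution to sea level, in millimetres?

Δh = 69.3 mm

Δh = αQ/(ρcₚ) = 1.4×10⁻⁴ × 2×10⁹ / (1023 × 3950) ≈ 0.069292 m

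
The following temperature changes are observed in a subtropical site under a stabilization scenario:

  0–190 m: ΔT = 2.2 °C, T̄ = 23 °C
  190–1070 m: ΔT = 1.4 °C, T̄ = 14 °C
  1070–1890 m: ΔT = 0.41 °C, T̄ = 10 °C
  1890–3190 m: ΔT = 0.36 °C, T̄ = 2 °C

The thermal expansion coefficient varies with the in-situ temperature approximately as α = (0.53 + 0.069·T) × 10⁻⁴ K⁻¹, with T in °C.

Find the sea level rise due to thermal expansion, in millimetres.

about 350 mm

Layer 1: α = (0.53 + 0.069×23)×10⁻⁴ = 2.117×10⁻⁴ K⁻¹
Layer 2: α = (0.53 + 0.069×14)×10⁻⁴ = 1.496×10⁻⁴ K⁻¹
Layer 3: α = (0.53 + 0.069×10)×10⁻⁴ = 1.22×10⁻⁴ K⁻¹
Layer 4: α = (0.53 + 0.069×2)×10⁻⁴ = 0.668×10⁻⁴ K⁻¹
0–190 m: 190 × 2.117×10⁻⁴ × 2.2 = 0.0884906 m
190–1070 m: 880 × 1.4 × 1.496×10⁻⁴ = 0.1843072 m
Layer 3: 820 × 0.41 × 1.22×10⁻⁴ = 0.0410164 m
Layer 4: 1300 × 0.36 × 0.668×10⁻⁴ = 0.0312624 m
Δh = 0.0884906 + 0.1843072 + 0.0410164 + 0.0312624 = 0.3450766 m ≈ 350 mm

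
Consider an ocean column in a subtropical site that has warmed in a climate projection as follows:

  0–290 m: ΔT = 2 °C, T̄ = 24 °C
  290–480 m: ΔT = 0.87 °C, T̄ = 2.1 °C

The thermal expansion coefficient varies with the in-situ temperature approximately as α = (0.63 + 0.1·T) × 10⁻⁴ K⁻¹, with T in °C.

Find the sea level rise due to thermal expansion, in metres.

about 0.19 m

Layer 1: α = (0.63 + 0.1×24)×10⁻⁴ = 3.03×10⁻⁴ K⁻¹
Layer 2: α = (0.63 + 0.1×2.1)×10⁻⁴ = 0.84×10⁻⁴ K⁻¹
Layer 1: 3.03×10⁻⁴ × 2 × 290 = 0.17574 m
290–480 m: 0.87 × 0.84×10⁻⁴ × 190 = 0.0138852 m
Δh = 0.17574 + 0.0138852 = 0.1896252 m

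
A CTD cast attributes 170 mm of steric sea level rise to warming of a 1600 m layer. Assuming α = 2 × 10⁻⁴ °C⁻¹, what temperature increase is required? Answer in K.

ΔT = Δh/(αH) = 0.17 / (2×10⁻⁴ × 1600) ≈ 0.5313 K

0.531 K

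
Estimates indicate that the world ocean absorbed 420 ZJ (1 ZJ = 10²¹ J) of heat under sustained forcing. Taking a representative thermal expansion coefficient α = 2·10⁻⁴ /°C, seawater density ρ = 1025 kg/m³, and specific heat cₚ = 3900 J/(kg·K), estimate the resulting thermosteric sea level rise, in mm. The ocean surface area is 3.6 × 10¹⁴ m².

Per unit area: Q = 420×10²¹ / (3.6×10¹⁴) ≈ 1.167×10⁹ J/m²
Δh = αQ/(ρcₚ) = 2×10⁻⁴ × 1.167×10⁹ / (1025 × 3900) ≈ 0.058386 m

Δh = 58 mm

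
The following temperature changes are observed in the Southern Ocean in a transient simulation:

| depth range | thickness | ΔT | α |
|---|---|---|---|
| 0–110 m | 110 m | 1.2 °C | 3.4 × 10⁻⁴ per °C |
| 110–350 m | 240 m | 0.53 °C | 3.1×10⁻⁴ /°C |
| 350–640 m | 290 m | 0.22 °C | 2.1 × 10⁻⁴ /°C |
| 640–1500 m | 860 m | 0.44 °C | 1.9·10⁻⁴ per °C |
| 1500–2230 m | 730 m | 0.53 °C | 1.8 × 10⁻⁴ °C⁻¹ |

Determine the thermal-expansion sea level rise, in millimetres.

239 mm of thermosteric rise

3.4×10⁻⁴ × 1.2 × 110 = 0.04488 m
110–350 m: 0.53 × 3.1×10⁻⁴ × 240 = 0.039432 m
350–640 m: 0.22 × 290 × 2.1×10⁻⁴ = 0.013398 m
640–1500 m: 0.44 × 860 × 1.9×10⁻⁴ = 0.071896 m
730 × 1.8×10⁻⁴ × 0.53 = 0.069642 m
Δh = 0.04488 + 0.039432 + 0.013398 + 0.071896 + 0.069642 = 0.239248 m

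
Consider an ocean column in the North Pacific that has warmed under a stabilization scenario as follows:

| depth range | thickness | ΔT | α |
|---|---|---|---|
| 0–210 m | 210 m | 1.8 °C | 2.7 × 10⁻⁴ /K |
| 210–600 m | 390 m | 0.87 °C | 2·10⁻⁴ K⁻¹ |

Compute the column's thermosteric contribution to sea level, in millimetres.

Δh = 170 mm

Layer 1: 2.7×10⁻⁴ × 210 × 1.8 = 0.10206 m
210–600 m: 0.87 × 390 × 2×10⁻⁴ = 0.06786 m
Δh = 0.10206 + 0.06786 = 0.16992 m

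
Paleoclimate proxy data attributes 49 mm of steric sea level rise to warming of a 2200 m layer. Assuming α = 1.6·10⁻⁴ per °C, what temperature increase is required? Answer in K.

0.139 K

ΔT = Δh/(αH) = 0.049 / (1.6×10⁻⁴ × 2200) ≈ 0.1392 K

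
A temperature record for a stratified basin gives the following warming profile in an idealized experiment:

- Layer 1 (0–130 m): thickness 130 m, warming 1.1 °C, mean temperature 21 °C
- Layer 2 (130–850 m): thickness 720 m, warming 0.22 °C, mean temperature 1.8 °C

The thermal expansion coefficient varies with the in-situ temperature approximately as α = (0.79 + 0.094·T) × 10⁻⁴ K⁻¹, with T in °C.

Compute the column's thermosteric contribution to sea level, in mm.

54.7 mm

Layer 1: α = (0.79 + 0.094×21)×10⁻⁴ = 2.764×10⁻⁴ K⁻¹
Layer 2: α = (0.79 + 0.094×1.8)×10⁻⁴ = 0.9592×10⁻⁴ K⁻¹
0–130 m: 1.1 × 2.764×10⁻⁴ × 130 = 0.0395252 m
Layer 2: 0.22 × 720 × 0.9592×10⁻⁴ = 0.015193728 m
Δh = 0.0395252 + 0.015193728 = 0.054718928 m ≈ 54.7 mm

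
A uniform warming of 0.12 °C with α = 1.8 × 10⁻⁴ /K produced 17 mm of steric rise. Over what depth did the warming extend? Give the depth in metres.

H ≈ 790 m

H = Δh/(αΔT) = 0.017 / (1.8×10⁻⁴ × 0.12) ≈ 787.0 m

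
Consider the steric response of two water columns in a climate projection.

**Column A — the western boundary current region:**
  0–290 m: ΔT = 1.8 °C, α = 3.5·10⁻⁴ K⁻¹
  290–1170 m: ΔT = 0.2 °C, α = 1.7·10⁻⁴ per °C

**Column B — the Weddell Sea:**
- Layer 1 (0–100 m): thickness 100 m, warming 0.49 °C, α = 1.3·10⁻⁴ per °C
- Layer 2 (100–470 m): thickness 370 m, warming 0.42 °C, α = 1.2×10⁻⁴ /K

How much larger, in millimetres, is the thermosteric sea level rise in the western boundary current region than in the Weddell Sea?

190 mm

A 0–290 m: 1.8 × 3.5×10⁻⁴ × 290 = 0.18270 m
A 1.7×10⁻⁴ × 0.2 × 880 = 0.02992 m
A total: 0.21262 m
B Layer 1: 0.49 × 100 × 1.3×10⁻⁴ = 0.00637 m
B Layer 2: 370 × 1.2×10⁻⁴ × 0.42 = 0.018648 m
B total: 0.025018 m
Difference: 0.21262 − 0.025018 = 0.187602 m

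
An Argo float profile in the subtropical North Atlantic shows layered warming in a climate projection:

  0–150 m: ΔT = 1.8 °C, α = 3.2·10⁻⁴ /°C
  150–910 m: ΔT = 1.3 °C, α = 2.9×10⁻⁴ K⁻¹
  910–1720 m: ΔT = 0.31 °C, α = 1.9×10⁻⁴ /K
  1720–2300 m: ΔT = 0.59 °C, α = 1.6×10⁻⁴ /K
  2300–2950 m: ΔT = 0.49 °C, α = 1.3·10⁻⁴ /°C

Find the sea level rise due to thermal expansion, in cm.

150 × 3.2×10⁻⁴ × 1.8 = 0.08640 m
150–910 m: 760 × 2.9×10⁻⁴ × 1.3 = 0.28652 m
910–1720 m: 810 × 1.9×10⁻⁴ × 0.31 = 0.047709 m
1720–2300 m: 580 × 1.6×10⁻⁴ × 0.59 = 0.054752 m
Layer 5: 1.3×10⁻⁴ × 0.49 × 650 = 0.041405 m
Δh = 0.08640 + 0.28652 + 0.047709 + 0.054752 + 0.041405 = 0.516786 m

52 cm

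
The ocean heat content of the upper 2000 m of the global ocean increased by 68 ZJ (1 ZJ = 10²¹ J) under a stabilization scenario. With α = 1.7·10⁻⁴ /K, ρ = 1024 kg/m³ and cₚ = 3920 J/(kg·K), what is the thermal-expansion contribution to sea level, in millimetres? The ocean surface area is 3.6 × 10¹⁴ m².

Per unit area: Q = 68×10²¹ / (3.6×10¹⁴) ≈ 1.889×10⁸ J/m²
Δh = αQ/(ρcₚ) = 1.7×10⁻⁴ × 1.889×10⁸ / (1024 × 3920) ≈ 0.0080001 m

about 8.00 mm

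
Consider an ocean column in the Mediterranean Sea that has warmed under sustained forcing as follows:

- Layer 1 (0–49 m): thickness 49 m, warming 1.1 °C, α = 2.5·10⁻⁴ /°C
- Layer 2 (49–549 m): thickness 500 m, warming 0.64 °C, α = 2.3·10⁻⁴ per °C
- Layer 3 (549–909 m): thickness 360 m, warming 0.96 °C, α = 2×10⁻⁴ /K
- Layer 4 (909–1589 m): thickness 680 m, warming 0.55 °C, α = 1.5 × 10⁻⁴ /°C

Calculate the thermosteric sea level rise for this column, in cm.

49 × 2.5×10⁻⁴ × 1.1 = 0.013475 m
Layer 2: 0.64 × 2.3×10⁻⁴ × 500 = 0.07360 m
360 × 0.96 × 2×10⁻⁴ = 0.06912 m
Layer 4: 1.5×10⁻⁴ × 0.55 × 680 = 0.05610 m
Δh = 0.013475 + 0.07360 + 0.06912 + 0.05610 = 0.212295 m ≈ 21 cm

about 21 cm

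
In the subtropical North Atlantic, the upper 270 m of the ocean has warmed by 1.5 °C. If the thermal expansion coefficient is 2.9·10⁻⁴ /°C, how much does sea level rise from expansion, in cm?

11.7 cm of thermosteric rise

Δh = αΔT·H = 2.9×10⁻⁴ × 1.5 × 270 = 0.11745 m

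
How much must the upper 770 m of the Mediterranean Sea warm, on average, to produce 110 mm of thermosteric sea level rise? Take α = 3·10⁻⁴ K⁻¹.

0.476 °C

ΔT = Δh/(αH) = 0.11 / (3×10⁻⁴ × 770) ≈ 0.4762 °C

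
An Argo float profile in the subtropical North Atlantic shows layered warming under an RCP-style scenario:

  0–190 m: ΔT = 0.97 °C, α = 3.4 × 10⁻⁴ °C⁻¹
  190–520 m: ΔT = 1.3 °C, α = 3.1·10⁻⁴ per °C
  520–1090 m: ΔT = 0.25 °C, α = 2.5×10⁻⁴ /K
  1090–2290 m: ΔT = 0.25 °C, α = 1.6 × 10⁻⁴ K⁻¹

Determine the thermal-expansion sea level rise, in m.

about 0.279 m

0.97 × 3.4×10⁻⁴ × 190 = 0.062662 m
1.3 × 3.1×10⁻⁴ × 330 = 0.13299 m
0.25 × 2.5×10⁻⁴ × 570 = 0.035625 m
1200 × 1.6×10⁻⁴ × 0.25 = 0.04800 m
Δh = 0.062662 + 0.13299 + 0.035625 + 0.04800 = 0.279277 m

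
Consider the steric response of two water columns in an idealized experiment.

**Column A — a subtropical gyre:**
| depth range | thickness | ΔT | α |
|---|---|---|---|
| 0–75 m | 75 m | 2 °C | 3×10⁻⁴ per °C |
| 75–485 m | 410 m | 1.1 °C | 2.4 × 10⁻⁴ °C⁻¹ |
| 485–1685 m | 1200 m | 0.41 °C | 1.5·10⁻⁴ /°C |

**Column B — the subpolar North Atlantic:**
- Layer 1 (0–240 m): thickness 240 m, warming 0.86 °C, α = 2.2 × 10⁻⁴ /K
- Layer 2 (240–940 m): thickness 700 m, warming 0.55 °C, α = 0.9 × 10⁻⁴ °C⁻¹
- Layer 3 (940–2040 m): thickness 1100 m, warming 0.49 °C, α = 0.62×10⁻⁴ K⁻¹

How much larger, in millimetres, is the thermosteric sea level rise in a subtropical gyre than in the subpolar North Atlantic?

A 0–75 m: 2 × 3×10⁻⁴ × 75 = 0.04500 m
A Layer 2: 2.4×10⁻⁴ × 410 × 1.1 = 0.10824 m
A 485–1685 m: 1200 × 0.41 × 1.5×10⁻⁴ = 0.07380 m
A total: 0.22704 m
B Layer 1: 2.2×10⁻⁴ × 240 × 0.86 = 0.045408 m
B Layer 2: 0.9×10⁻⁴ × 0.55 × 700 = 0.03465 m
B 1100 × 0.62×10⁻⁴ × 0.49 = 0.033418 m
B total: 0.113476 m
Difference: 0.22704 − 0.113476 = 0.113564 m

110 mm larger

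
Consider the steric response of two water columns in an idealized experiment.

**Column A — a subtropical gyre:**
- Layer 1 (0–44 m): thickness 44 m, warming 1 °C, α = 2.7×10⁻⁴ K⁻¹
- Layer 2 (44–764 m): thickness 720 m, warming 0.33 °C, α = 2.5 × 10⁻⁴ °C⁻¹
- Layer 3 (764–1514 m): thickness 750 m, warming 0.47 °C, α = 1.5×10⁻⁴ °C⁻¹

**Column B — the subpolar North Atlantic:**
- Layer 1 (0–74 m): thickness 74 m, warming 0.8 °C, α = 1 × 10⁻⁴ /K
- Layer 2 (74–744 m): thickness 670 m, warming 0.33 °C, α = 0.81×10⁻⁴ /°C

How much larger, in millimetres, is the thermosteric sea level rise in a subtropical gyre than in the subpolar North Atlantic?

100 mm larger

A Layer 1: 44 × 1 × 2.7×10⁻⁴ = 0.01188 m
A 44–764 m: 2.5×10⁻⁴ × 720 × 0.33 = 0.05940 m
A 1.5×10⁻⁴ × 750 × 0.47 = 0.052875 m
A total: 0.124155 m
B 0–74 m: 0.8 × 74 × 1×10⁻⁴ = 0.00592 m
B 74–744 m: 670 × 0.33 × 0.81×10⁻⁴ = 0.0179091 m
B total: 0.0238291 m
Difference: 0.124155 − 0.0238291 = 0.1003259 m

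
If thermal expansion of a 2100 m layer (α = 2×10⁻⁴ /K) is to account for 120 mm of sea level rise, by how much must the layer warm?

about 0.286 K

ΔT = Δh/(αH) = 0.12 / (2×10⁻⁴ × 2100) ≈ 0.2857 K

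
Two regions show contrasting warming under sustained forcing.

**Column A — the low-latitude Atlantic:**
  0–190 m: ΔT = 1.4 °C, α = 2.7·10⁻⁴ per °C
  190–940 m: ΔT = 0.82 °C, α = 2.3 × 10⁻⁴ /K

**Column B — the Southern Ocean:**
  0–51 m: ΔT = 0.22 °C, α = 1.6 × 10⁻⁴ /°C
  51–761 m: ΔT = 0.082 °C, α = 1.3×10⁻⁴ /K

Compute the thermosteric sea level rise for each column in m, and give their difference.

A 0–190 m: 190 × 2.7×10⁻⁴ × 1.4 = 0.07182 m
A 750 × 0.82 × 2.3×10⁻⁴ = 0.14145 m
A total: 0.21327 m
B 51 × 1.6×10⁻⁴ × 0.22 = 0.0017952 m
B 710 × 1.3×10⁻⁴ × 0.082 = 0.0075686 m
B total: 0.0093638 m
Difference: 0.21327 − 0.0093638 = 0.2039062 m

Δh_A ≈ 0.21 m, Δh_B ≈ 0.0094 m; difference ≈ 0.20 m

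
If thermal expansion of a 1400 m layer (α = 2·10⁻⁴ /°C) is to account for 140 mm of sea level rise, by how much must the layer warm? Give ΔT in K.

0.500 K

ΔT = Δh/(αH) = 0.14 / (2×10⁻⁴ × 1400) = 0.5000 K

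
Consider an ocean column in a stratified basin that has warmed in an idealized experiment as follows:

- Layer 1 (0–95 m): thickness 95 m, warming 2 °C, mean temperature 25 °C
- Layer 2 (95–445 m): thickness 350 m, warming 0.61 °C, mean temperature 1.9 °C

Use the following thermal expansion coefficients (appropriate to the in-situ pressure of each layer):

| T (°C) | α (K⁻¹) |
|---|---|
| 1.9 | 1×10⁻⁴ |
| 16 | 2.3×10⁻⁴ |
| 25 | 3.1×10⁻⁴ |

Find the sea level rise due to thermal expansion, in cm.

Δh ≈ 8.03 cm

Layer 1 at 25 °C → α = 3.1×10⁻⁴ K⁻¹
Layer 2 at 1.9 °C → α = 1×10⁻⁴ K⁻¹
0–95 m: 2 × 3.1×10⁻⁴ × 95 = 0.05890 m
95–445 m: 350 × 0.61 × 1×10⁻⁴ = 0.02135 m
Δh = 0.05890 + 0.02135 = 0.08025 m ≈ 8.03 cm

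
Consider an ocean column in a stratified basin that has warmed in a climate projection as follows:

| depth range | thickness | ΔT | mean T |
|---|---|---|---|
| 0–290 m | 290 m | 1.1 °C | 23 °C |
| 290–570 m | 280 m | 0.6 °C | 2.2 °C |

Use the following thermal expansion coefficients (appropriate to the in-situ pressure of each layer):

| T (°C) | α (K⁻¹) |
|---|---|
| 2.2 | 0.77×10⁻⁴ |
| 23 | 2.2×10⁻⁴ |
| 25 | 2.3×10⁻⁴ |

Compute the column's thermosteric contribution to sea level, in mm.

Layer 1 at 23 °C → α = 2.2×10⁻⁴ K⁻¹
Layer 2 at 2.2 °C → α = 0.77×10⁻⁴ K⁻¹
0–290 m: 290 × 1.1 × 2.2×10⁻⁴ = 0.07018 m
0.77×10⁻⁴ × 0.6 × 280 = 0.012936 m
Δh = 0.07018 + 0.012936 = 0.083116 m

Δh = 83 mm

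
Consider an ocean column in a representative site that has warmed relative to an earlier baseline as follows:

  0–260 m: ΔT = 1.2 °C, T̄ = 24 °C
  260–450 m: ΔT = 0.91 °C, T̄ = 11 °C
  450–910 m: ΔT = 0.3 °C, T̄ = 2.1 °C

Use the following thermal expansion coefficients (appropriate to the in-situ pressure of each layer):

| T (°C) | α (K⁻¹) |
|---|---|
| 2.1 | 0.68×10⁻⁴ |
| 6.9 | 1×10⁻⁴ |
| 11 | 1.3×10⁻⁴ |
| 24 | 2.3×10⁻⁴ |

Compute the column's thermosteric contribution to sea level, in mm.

Δh ≈ 104 mm

Layer 1 at 24 °C → α = 2.3×10⁻⁴ K⁻¹
Layer 2 at 11 °C → α = 1.3×10⁻⁴ K⁻¹
Layer 3 at 2.1 °C → α = 0.68×10⁻⁴ K⁻¹
Layer 1: 260 × 1.2 × 2.3×10⁻⁴ = 0.07176 m
Layer 2: 190 × 1.3×10⁻⁴ × 0.91 = 0.022477 m
450–910 m: 0.3 × 0.68×10⁻⁴ × 460 = 0.009384 m
Δh = 0.07176 + 0.022477 + 0.009384 = 0.103621 m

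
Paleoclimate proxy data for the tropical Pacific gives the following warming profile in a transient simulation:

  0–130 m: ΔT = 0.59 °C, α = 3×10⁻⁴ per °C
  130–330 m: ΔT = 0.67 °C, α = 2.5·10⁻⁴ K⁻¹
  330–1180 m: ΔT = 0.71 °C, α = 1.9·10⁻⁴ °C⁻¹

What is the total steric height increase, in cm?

Layer 1: 130 × 0.59 × 3×10⁻⁴ = 0.02301 m
Layer 2: 2.5×10⁻⁴ × 200 × 0.67 = 0.03350 m
Layer 3: 0.71 × 850 × 1.9×10⁻⁴ = 0.114665 m
Δh = 0.02301 + 0.03350 + 0.114665 = 0.171175 m

17.1 cm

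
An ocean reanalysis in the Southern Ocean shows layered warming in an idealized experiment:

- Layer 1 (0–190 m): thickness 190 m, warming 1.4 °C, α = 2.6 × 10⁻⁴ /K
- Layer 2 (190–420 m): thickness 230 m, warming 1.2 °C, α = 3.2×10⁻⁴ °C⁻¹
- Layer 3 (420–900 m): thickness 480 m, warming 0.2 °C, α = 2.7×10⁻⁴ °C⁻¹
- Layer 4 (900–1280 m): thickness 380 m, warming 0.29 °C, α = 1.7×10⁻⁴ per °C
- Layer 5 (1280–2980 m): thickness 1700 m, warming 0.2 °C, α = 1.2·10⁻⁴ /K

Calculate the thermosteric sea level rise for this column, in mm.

0–190 m: 2.6×10⁻⁴ × 1.4 × 190 = 0.06916 m
190–420 m: 3.2×10⁻⁴ × 230 × 1.2 = 0.08832 m
420–900 m: 480 × 0.2 × 2.7×10⁻⁴ = 0.02592 m
1.7×10⁻⁴ × 0.29 × 380 = 0.018734 m
1700 × 1.2×10⁻⁴ × 0.2 = 0.04080 m
Δh = 0.06916 + 0.08832 + 0.02592 + 0.018734 + 0.04080 = 0.242934 m ≈ 240 mm

240 mm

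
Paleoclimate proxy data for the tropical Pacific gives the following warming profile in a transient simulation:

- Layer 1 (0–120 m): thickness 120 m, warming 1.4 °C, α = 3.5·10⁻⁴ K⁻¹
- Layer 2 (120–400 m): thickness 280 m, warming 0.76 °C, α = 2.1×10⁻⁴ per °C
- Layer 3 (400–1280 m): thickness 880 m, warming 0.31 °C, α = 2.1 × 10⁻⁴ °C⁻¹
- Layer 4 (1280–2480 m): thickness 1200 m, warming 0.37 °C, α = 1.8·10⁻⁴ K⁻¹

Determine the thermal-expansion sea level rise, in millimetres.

Δh = 241 mm

Layer 1: 1.4 × 3.5×10⁻⁴ × 120 = 0.05880 m
2.1×10⁻⁴ × 280 × 0.76 = 0.044688 m
400–1280 m: 2.1×10⁻⁴ × 0.31 × 880 = 0.057288 m
1.8×10⁻⁴ × 1200 × 0.37 = 0.07992 m
Δh = 0.05880 + 0.044688 + 0.057288 + 0.07992 = 0.240696 m ≈ 241 mm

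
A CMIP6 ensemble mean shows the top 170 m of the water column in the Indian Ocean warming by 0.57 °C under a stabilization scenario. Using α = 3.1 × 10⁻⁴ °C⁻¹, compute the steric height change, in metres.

Δh = αΔT·H = 3.1×10⁻⁴ × 0.57 × 170 = 0.030039 m

0.030 m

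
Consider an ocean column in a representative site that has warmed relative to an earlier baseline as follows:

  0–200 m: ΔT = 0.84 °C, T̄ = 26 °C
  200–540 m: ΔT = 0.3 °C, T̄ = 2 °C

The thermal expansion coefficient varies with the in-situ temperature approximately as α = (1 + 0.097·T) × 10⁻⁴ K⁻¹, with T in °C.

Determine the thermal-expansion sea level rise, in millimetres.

Layer 1: α = (1 + 0.097×26)×10⁻⁴ = 3.522×10⁻⁴ K⁻¹
Layer 2: α = (1 + 0.097×2)×10⁻⁴ = 1.194×10⁻⁴ K⁻¹
Layer 1: 3.522×10⁻⁴ × 0.84 × 200 = 0.0591696 m
Layer 2: 1.194×10⁻⁴ × 340 × 0.3 = 0.0121788 m
Δh = 0.0591696 + 0.0121788 = 0.0713484 m ≈ 71 mm

about 71 mm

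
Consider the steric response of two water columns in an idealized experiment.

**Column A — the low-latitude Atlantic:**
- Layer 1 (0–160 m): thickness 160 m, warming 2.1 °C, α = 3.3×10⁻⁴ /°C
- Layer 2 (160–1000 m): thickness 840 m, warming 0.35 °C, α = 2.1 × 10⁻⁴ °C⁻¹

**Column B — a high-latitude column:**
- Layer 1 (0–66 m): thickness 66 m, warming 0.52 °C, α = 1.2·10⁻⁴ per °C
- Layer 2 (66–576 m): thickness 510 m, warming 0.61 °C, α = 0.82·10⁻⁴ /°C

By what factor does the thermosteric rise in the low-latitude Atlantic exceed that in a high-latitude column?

A 160 × 3.3×10⁻⁴ × 2.1 = 0.11088 m
A Layer 2: 0.35 × 2.1×10⁻⁴ × 840 = 0.06174 m
A total: 0.17262 m
B 0–66 m: 1.2×10⁻⁴ × 66 × 0.52 = 0.0041184 m
B 66–576 m: 0.61 × 0.82×10⁻⁴ × 510 = 0.0255102 m
B total: 0.0296286 m
Ratio: 0.17262 / 0.0296286 ≈ 5.826

5.8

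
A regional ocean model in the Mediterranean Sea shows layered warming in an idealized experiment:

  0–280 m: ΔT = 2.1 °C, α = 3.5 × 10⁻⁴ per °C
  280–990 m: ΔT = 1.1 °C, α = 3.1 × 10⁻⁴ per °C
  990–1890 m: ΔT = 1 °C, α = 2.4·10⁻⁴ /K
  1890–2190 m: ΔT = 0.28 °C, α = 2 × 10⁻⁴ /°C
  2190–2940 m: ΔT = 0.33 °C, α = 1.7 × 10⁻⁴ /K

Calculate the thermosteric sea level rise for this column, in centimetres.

about 72.3 cm

0–280 m: 3.5×10⁻⁴ × 2.1 × 280 = 0.20580 m
3.1×10⁻⁴ × 1.1 × 710 = 0.24211 m
Layer 3: 1 × 2.4×10⁻⁴ × 900 = 0.21600 m
Layer 4: 300 × 2×10⁻⁴ × 0.28 = 0.01680 m
2190–2940 m: 750 × 0.33 × 1.7×10⁻⁴ = 0.042075 m
Δh = 0.20580 + 0.24211 + 0.21600 + 0.01680 + 0.042075 = 0.722785 m ≈ 72.3 cm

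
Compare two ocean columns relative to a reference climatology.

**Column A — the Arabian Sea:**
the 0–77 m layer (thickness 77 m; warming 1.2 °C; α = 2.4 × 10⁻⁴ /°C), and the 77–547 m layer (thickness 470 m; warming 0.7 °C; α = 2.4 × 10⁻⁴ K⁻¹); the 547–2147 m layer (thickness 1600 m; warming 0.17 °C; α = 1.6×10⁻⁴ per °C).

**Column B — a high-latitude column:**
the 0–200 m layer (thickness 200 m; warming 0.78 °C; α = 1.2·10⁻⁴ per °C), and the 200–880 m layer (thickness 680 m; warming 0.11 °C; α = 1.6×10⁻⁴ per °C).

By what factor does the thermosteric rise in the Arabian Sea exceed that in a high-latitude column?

A 0–77 m: 77 × 2.4×10⁻⁴ × 1.2 = 0.022176 m
A 77–547 m: 0.7 × 470 × 2.4×10⁻⁴ = 0.07896 m
A 547–2147 m: 1600 × 0.17 × 1.6×10⁻⁴ = 0.04352 m
A total: 0.144656 m
B Layer 1: 1.2×10⁻⁴ × 200 × 0.78 = 0.01872 m
B Layer 2: 680 × 0.11 × 1.6×10⁻⁴ = 0.011968 m
B total: 0.030688 m
Ratio: 0.144656 / 0.030688 ≈ 4.714

≈ 4.71×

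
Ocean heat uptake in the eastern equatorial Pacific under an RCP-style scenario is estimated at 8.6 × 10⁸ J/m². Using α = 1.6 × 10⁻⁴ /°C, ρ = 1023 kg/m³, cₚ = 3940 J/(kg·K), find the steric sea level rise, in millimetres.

Δh = αQ/(ρcₚ) = 1.6×10⁻⁴ × 8.6×10⁸ / (1023 × 3940) ≈ 0.034139 m

34.1 mm of thermosteric rise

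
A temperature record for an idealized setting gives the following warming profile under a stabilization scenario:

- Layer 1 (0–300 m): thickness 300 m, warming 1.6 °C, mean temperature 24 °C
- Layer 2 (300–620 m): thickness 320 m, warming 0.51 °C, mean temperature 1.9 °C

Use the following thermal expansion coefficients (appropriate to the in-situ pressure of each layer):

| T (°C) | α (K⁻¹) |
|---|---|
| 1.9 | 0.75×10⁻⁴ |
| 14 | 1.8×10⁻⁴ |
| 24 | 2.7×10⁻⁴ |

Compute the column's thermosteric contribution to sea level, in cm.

Δh ≈ 14 cm

Layer 1 at 24 °C → α = 2.7×10⁻⁴ K⁻¹
Layer 2 at 1.9 °C → α = 0.75×10⁻⁴ K⁻¹
0–300 m: 300 × 2.7×10⁻⁴ × 1.6 = 0.12960 m
320 × 0.75×10⁻⁴ × 0.51 = 0.01224 m
Δh = 0.12960 + 0.01224 = 0.14184 m ≈ 14 cm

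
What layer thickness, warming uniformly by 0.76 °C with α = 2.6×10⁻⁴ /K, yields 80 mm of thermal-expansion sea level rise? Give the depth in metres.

H = Δh/(αΔT) = 0.08 / (2.6×10⁻⁴ × 0.76) ≈ 404.9 m

405 m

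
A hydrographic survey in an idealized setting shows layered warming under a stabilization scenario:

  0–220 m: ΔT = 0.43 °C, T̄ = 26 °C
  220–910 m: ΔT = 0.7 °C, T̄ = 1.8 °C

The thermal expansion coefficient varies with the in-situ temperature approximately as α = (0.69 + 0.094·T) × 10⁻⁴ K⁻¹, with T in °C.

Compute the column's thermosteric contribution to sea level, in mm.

Δh = 71 mm

Layer 1: α = (0.69 + 0.094×26)×10⁻⁴ = 3.134×10⁻⁴ K⁻¹
Layer 2: α = (0.69 + 0.094×1.8)×10⁻⁴ = 0.8592×10⁻⁴ K⁻¹
0.43 × 220 × 3.134×10⁻⁴ = 0.02964764 m
0.8592×10⁻⁴ × 0.7 × 690 = 0.04149936 m
Δh = 0.02964764 + 0.04149936 = 0.071147 m ≈ 71 mm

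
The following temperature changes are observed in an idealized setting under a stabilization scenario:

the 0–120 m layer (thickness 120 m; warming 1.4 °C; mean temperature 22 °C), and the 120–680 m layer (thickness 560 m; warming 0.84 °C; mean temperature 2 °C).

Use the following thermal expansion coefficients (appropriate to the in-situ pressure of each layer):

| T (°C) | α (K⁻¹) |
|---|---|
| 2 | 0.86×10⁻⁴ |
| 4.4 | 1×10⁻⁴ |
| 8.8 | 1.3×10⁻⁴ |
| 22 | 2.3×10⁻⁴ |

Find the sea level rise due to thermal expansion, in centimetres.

7.9 cm of thermosteric rise

Layer 1 at 22 °C → α = 2.3×10⁻⁴ K⁻¹
Layer 2 at 2 °C → α = 0.86×10⁻⁴ K⁻¹
0–120 m: 2.3×10⁻⁴ × 1.4 × 120 = 0.03864 m
560 × 0.86×10⁻⁴ × 0.84 = 0.0404544 m
Δh = 0.03864 + 0.0404544 = 0.0790944 m ≈ 7.9 cm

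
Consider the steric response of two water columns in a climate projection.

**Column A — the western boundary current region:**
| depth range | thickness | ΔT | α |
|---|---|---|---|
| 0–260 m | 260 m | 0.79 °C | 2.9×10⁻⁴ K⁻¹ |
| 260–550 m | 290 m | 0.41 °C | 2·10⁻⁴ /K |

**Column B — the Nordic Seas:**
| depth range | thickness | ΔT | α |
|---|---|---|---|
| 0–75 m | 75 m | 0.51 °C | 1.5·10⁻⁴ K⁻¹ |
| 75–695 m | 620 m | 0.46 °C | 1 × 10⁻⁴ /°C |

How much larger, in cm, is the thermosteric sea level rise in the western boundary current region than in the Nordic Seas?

A Layer 1: 260 × 0.79 × 2.9×10⁻⁴ = 0.059566 m
A 290 × 0.41 × 2×10⁻⁴ = 0.02378 m
A total: 0.083346 m
B 1.5×10⁻⁴ × 75 × 0.51 = 0.0057375 m
B 75–695 m: 1×10⁻⁴ × 0.46 × 620 = 0.02852 m
B total: 0.0342575 m
Difference: 0.083346 − 0.0342575 = 0.0490885 m

4.9 cm larger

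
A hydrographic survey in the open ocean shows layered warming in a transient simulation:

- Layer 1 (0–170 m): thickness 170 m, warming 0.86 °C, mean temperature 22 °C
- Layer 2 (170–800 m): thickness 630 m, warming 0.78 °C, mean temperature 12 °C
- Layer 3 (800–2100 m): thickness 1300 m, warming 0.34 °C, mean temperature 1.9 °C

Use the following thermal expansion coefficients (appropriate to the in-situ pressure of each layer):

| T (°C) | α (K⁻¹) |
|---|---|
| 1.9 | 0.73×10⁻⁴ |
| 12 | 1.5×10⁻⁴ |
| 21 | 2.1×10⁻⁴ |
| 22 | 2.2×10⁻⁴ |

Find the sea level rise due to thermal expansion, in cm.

Δh ≈ 13.8 cm

Layer 1 at 22 °C → α = 2.2×10⁻⁴ K⁻¹
Layer 2 at 12 °C → α = 1.5×10⁻⁴ K⁻¹
Layer 3 at 1.9 °C → α = 0.73×10⁻⁴ K⁻¹
Layer 1: 0.86 × 170 × 2.2×10⁻⁴ = 0.032164 m
1.5×10⁻⁴ × 0.78 × 630 = 0.07371 m
800–2100 m: 0.34 × 0.73×10⁻⁴ × 1300 = 0.032266 m
Δh = 0.032164 + 0.07371 + 0.032266 = 0.13814 m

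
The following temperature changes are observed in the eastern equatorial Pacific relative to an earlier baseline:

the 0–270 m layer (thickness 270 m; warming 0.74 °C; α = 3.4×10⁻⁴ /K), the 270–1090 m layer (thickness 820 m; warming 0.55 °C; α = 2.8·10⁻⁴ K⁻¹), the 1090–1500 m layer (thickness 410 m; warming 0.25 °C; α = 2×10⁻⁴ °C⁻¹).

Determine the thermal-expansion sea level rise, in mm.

Δh = 210 mm

3.4×10⁻⁴ × 270 × 0.74 = 0.067932 m
Layer 2: 2.8×10⁻⁴ × 820 × 0.55 = 0.12628 m
Layer 3: 410 × 0.25 × 2×10⁻⁴ = 0.02050 m
Δh = 0.067932 + 0.12628 + 0.02050 = 0.214712 m ≈ 210 mm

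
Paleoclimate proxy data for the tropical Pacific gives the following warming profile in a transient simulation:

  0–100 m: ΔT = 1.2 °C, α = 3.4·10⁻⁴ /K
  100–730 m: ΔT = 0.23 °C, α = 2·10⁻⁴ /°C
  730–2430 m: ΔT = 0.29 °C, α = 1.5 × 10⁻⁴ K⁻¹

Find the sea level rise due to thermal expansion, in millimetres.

Layer 1: 1.2 × 100 × 3.4×10⁻⁴ = 0.04080 m
100–730 m: 0.23 × 2×10⁻⁴ × 630 = 0.02898 m
1700 × 0.29 × 1.5×10⁻⁴ = 0.07395 m
Δh = 0.04080 + 0.02898 + 0.07395 = 0.14373 m

Δh = 140 mm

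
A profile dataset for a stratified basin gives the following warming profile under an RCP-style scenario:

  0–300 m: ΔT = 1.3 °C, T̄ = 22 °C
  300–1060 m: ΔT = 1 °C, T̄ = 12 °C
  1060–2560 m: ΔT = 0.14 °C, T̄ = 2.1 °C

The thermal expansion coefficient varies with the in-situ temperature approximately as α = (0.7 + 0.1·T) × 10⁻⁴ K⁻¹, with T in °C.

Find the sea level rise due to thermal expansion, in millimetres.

Layer 1: α = (0.7 + 0.1×22)×10⁻⁴ = 2.9×10⁻⁴ K⁻¹
Layer 2: α = (0.7 + 0.1×12)×10⁻⁴ = 1.9×10⁻⁴ K⁻¹
Layer 3: α = (0.7 + 0.1×2.1)×10⁻⁴ = 0.91×10⁻⁴ K⁻¹
2.9×10⁻⁴ × 300 × 1.3 = 0.11310 m
1 × 1.9×10⁻⁴ × 760 = 0.14440 m
1500 × 0.91×10⁻⁴ × 0.14 = 0.01911 m
Δh = 0.11310 + 0.14440 + 0.01911 = 0.27661 m

277 mm of thermosteric rise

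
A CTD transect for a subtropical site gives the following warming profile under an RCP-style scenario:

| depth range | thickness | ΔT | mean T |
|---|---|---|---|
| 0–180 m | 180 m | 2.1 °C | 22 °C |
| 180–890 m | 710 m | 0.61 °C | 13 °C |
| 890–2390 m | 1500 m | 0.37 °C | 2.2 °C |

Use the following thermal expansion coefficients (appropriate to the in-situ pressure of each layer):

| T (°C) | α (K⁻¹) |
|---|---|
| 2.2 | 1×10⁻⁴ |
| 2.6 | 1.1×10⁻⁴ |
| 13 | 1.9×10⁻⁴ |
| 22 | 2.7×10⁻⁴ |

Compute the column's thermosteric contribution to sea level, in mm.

Δh ≈ 240 mm

Layer 1 at 22 °C → α = 2.7×10⁻⁴ K⁻¹
Layer 2 at 13 °C → α = 1.9×10⁻⁴ K⁻¹
Layer 3 at 2.2 °C → α = 1×10⁻⁴ K⁻¹
0–180 m: 2.7×10⁻⁴ × 2.1 × 180 = 0.10206 m
1.9×10⁻⁴ × 0.61 × 710 = 0.082289 m
Layer 3: 0.37 × 1×10⁻⁴ × 1500 = 0.05550 m
Δh = 0.10206 + 0.082289 + 0.05550 = 0.239849 m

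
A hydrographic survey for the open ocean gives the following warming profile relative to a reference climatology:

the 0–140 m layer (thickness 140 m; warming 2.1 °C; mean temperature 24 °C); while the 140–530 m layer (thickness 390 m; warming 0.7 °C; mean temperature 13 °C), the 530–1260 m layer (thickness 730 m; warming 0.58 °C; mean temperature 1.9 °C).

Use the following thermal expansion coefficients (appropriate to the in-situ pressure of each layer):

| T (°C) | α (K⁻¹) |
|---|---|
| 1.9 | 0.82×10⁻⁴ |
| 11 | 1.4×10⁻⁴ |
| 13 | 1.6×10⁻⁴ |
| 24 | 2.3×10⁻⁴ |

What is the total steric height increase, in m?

Layer 1 at 24 °C → α = 2.3×10⁻⁴ K⁻¹
Layer 2 at 13 °C → α = 1.6×10⁻⁴ K⁻¹
Layer 3 at 1.9 °C → α = 0.82×10⁻⁴ K⁻¹
Layer 1: 2.3×10⁻⁴ × 140 × 2.1 = 0.06762 m
140–530 m: 1.6×10⁻⁴ × 0.7 × 390 = 0.04368 m
Layer 3: 0.82×10⁻⁴ × 0.58 × 730 = 0.0347188 m
Δh = 0.06762 + 0.04368 + 0.0347188 = 0.1460188 m ≈ 0.146 m

about 0.146 m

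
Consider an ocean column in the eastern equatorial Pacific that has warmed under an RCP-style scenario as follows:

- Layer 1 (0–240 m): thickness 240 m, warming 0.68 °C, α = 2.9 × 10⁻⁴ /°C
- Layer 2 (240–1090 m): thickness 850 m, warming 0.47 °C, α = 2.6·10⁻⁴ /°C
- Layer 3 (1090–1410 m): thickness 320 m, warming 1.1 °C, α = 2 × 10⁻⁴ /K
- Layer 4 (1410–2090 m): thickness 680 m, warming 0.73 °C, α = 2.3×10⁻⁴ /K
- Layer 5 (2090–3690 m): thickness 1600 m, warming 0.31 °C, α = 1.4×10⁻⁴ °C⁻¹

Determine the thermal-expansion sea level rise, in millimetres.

about 405 mm

0.68 × 240 × 2.9×10⁻⁴ = 0.047328 m
Layer 2: 0.47 × 850 × 2.6×10⁻⁴ = 0.10387 m
Layer 3: 1.1 × 320 × 2×10⁻⁴ = 0.07040 m
Layer 4: 680 × 0.73 × 2.3×10⁻⁴ = 0.114172 m
1.4×10⁻⁴ × 1600 × 0.31 = 0.06944 m
Δh = 0.047328 + 0.10387 + 0.07040 + 0.114172 + 0.06944 = 0.40521 m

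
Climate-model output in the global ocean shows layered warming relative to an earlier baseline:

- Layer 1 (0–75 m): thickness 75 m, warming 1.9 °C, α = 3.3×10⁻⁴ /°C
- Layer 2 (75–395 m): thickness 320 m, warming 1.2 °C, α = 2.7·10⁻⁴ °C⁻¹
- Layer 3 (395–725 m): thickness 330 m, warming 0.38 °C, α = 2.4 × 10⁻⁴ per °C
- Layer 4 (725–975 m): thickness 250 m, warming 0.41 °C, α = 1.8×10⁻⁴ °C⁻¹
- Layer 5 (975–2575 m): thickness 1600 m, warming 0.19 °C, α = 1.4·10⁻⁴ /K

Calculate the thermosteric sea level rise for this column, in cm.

75 × 1.9 × 3.3×10⁻⁴ = 0.047025 m
Layer 2: 1.2 × 320 × 2.7×10⁻⁴ = 0.10368 m
Layer 3: 330 × 0.38 × 2.4×10⁻⁴ = 0.030096 m
1.8×10⁻⁴ × 0.41 × 250 = 0.01845 m
Layer 5: 1600 × 1.4×10⁻⁴ × 0.19 = 0.04256 m
Δh = 0.047025 + 0.10368 + 0.030096 + 0.01845 + 0.04256 = 0.241811 m ≈ 24.2 cm

Δh = 24.2 cm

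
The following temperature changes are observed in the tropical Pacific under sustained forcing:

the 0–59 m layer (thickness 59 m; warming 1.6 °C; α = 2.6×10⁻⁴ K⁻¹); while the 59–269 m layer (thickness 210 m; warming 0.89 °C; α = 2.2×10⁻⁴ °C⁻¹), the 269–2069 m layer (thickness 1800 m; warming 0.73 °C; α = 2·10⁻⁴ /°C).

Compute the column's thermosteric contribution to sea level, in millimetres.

328 mm

1.6 × 59 × 2.6×10⁻⁴ = 0.024544 m
Layer 2: 210 × 0.89 × 2.2×10⁻⁴ = 0.041118 m
269–2069 m: 1800 × 0.73 × 2×10⁻⁴ = 0.26280 m
Δh = 0.024544 + 0.041118 + 0.26280 = 0.328462 m ≈ 328 mm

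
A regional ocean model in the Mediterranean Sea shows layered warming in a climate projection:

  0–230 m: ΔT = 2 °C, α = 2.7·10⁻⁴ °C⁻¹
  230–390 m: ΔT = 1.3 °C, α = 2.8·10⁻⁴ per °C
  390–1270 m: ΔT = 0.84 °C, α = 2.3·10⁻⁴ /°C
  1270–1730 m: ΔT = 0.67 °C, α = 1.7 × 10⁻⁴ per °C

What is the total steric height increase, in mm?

Δh ≈ 405 mm

0–230 m: 2.7×10⁻⁴ × 2 × 230 = 0.12420 m
230–390 m: 2.8×10⁻⁴ × 1.3 × 160 = 0.05824 m
2.3×10⁻⁴ × 880 × 0.84 = 0.170016 m
Layer 4: 460 × 0.67 × 1.7×10⁻⁴ = 0.052394 m
Δh = 0.12420 + 0.05824 + 0.170016 + 0.052394 = 0.40485 m ≈ 405 mm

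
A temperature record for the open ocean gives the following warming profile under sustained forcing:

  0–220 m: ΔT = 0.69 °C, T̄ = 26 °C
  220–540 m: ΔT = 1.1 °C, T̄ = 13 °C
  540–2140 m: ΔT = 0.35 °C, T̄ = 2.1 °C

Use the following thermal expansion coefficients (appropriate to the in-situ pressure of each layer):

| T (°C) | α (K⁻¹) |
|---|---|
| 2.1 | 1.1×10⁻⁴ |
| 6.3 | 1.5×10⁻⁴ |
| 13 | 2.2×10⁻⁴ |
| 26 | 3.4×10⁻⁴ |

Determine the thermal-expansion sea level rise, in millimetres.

Δh ≈ 190 mm

Layer 1 at 26 °C → α = 3.4×10⁻⁴ K⁻¹
Layer 2 at 13 °C → α = 2.2×10⁻⁴ K⁻¹
Layer 3 at 2.1 °C → α = 1.1×10⁻⁴ K⁻¹
3.4×10⁻⁴ × 220 × 0.69 = 0.051612 m
Layer 2: 320 × 1.1 × 2.2×10⁻⁴ = 0.07744 m
540–2140 m: 1600 × 1.1×10⁻⁴ × 0.35 = 0.06160 m
Δh = 0.051612 + 0.07744 + 0.06160 = 0.190652 m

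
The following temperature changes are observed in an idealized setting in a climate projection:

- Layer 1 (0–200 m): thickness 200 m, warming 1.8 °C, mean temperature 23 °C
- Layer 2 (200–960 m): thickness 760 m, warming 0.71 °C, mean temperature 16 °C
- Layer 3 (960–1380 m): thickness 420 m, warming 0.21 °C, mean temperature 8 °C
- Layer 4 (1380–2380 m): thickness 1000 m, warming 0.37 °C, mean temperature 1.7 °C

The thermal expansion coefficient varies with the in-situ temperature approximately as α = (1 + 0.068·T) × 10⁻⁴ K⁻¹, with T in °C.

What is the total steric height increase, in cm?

Layer 1: α = (1 + 0.068×23)×10⁻⁴ = 2.564×10⁻⁴ K⁻¹
Layer 2: α = (1 + 0.068×16)×10⁻⁴ = 2.088×10⁻⁴ K⁻¹
Layer 3: α = (1 + 0.068×8)×10⁻⁴ = 1.544×10⁻⁴ K⁻¹
Layer 4: α = (1 + 0.068×1.7)×10⁻⁴ = 1.1156×10⁻⁴ K⁻¹
Layer 1: 200 × 1.8 × 2.564×10⁻⁴ = 0.092304 m
200–960 m: 760 × 0.71 × 2.088×10⁻⁴ = 0.11266848 m
Layer 3: 0.21 × 420 × 1.544×10⁻⁴ = 0.01361808 m
Layer 4: 0.37 × 1.1156×10⁻⁴ × 1000 = 0.0412772 m
Δh = 0.092304 + 0.11266848 + 0.01361808 + 0.0412772 = 0.25986776 m ≈ 26 cm

26 cm of thermosteric rise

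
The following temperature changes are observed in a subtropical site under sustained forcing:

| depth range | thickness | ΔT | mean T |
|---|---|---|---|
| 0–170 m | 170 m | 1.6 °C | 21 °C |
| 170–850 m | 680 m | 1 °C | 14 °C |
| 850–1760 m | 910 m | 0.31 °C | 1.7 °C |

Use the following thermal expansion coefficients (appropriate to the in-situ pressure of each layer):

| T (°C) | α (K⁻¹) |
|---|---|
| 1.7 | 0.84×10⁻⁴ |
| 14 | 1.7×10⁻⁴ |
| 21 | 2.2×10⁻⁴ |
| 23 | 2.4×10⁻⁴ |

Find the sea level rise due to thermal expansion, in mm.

Layer 1 at 21 °C → α = 2.2×10⁻⁴ K⁻¹
Layer 2 at 14 °C → α = 1.7×10⁻⁴ K⁻¹
Layer 3 at 1.7 °C → α = 0.84×10⁻⁴ K⁻¹
0–170 m: 2.2×10⁻⁴ × 1.6 × 170 = 0.05984 m
680 × 1.7×10⁻⁴ × 1 = 0.11560 m
850–1760 m: 0.31 × 910 × 0.84×10⁻⁴ = 0.0236964 m
Δh = 0.05984 + 0.11560 + 0.0236964 = 0.1991364 m ≈ 200 mm

200 mm of thermosteric rise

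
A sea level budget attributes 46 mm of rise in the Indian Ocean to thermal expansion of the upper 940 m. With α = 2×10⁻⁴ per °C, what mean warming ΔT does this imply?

ΔT ≈ 0.24 °C

ΔT = Δh/(αH) = 0.046 / (2×10⁻⁴ × 940) ≈ 0.2447 °C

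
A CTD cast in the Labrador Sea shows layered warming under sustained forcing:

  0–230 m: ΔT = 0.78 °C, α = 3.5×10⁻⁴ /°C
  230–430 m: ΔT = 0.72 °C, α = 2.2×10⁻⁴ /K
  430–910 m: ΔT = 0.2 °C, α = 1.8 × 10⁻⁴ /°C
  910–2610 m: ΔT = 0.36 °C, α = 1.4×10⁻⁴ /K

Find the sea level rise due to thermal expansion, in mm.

230 × 3.5×10⁻⁴ × 0.78 = 0.06279 m
2.2×10⁻⁴ × 0.72 × 200 = 0.03168 m
Layer 3: 480 × 1.8×10⁻⁴ × 0.2 = 0.01728 m
910–2610 m: 1.4×10⁻⁴ × 1700 × 0.36 = 0.08568 m
Δh = 0.06279 + 0.03168 + 0.01728 + 0.08568 = 0.19743 m ≈ 197 mm

197 mm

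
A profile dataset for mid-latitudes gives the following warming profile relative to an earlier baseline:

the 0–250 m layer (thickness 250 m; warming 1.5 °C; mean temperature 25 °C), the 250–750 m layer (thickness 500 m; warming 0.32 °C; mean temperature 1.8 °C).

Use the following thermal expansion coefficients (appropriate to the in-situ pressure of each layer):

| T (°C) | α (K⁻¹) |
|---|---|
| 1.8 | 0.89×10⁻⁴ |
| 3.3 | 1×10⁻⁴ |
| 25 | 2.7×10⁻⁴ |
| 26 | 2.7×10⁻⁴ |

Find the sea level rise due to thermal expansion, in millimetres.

about 120 mm

Layer 1 at 25 °C → α = 2.7×10⁻⁴ K⁻¹
Layer 2 at 1.8 °C → α = 0.89×10⁻⁴ K⁻¹
0–250 m: 2.7×10⁻⁴ × 1.5 × 250 = 0.10125 m
0.32 × 500 × 0.89×10⁻⁴ = 0.01424 m
Δh = 0.10125 + 0.01424 = 0.11549 m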